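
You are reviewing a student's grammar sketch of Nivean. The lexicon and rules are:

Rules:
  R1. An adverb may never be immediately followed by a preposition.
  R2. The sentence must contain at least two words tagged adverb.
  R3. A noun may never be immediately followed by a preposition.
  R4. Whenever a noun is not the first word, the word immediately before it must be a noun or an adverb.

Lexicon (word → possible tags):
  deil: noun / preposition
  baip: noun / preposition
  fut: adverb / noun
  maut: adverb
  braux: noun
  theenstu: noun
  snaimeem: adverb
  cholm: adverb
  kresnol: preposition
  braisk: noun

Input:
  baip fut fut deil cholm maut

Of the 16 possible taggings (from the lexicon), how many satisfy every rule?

Candidates per position — 1:baip {noun,preposition}; 2:fut {adverb,noun}; 3:fut {adverb,noun}; 4:deil {noun,preposition}; 5:cholm {adverb}; 6:maut {adverb}.
There are 16 candidate sequences in total.
Checking each against the rules leaves 6 sequences.
Count = 6.

6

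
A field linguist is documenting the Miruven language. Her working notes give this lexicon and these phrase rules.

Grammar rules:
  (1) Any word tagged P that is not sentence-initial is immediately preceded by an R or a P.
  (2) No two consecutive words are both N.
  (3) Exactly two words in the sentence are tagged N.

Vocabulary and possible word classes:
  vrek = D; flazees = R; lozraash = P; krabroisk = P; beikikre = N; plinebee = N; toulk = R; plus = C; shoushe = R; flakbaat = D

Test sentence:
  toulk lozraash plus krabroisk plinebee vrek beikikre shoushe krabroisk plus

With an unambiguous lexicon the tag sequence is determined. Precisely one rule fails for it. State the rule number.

Fixed tagging: R P C P N D N R P C.
Applying the rules: R1 ✗, R2 ✓, R3 ✓.
Only rule 1 fails.

1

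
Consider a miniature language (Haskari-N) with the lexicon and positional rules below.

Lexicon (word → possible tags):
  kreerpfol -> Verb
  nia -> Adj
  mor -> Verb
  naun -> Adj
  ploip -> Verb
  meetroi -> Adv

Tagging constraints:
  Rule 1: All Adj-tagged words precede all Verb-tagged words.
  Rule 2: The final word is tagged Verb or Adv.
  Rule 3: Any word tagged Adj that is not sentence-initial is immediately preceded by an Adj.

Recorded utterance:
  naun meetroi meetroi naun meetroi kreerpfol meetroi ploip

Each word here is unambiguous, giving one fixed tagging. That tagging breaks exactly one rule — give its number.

Fixed tagging: Adj Adv Adv Adj Adv Verb Adv Verb.
Checking each rule: R1 pass, R2 pass, R3 fail.
Only rule 3 fails.

3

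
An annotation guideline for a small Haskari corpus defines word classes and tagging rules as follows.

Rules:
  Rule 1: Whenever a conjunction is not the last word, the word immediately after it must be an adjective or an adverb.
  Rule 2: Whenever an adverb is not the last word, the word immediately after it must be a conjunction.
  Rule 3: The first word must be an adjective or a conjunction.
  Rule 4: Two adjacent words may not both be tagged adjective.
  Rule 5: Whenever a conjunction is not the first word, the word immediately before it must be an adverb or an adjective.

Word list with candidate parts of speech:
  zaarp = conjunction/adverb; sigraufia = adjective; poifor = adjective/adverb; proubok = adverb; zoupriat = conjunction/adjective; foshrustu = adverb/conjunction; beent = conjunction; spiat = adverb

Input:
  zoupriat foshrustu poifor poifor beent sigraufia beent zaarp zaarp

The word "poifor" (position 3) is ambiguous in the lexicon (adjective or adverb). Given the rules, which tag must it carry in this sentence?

adjective

Candidates per position — 1:zoupriat {conjunction,adjective}; 2:foshrustu {adverb,conjunction}; 3:poifor {adjective,adverb}; 4:poifor {adjective,adverb}; 5:beent {conjunction}; 6:sigraufia {adjective}; 7:beent {conjunction}; 8:zaarp {conjunction,adverb}; 9:zaarp {conjunction,adverb}.
Position 2: tagging it adverb would leave rule 2 unsatisfiable, so it must be conjunction.
Position 3: tagging it adverb would leave rule 2 unsatisfiable, so it must be adjective.
Position 4: tagging it adjective would leave rule 4 unsatisfiable, so it must be adverb.
Position 8: tagging it conjunction would leave rule 1 unsatisfiable, so it must be adverb.
Position 9: tagging it adverb would leave rule 2 unsatisfiable, so it must be conjunction.
Position 1: tagging it conjunction would leave rule 1 unsatisfiable, so it must be adjective.
That leaves exactly one tagging: adjective conjunction adjective adverb conjunction adjective conjunction adverb conjunction.
Checking: rule 1 satisfied; rule 2 satisfied; rule 3 satisfied; rule 4 satisfied; rule 5 satisfied.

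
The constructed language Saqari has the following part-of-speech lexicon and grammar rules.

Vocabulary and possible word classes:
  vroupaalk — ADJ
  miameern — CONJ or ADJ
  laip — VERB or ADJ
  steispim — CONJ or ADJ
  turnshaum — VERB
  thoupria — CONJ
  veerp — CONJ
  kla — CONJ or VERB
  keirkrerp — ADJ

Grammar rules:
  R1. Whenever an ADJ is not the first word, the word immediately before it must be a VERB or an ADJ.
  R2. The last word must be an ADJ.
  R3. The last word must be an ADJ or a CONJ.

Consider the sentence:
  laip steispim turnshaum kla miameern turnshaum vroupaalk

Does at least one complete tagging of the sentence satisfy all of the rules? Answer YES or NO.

YES

Candidates per position — 1:laip {VERB,ADJ}; 2:steispim {CONJ,ADJ}; 3:turnshaum {VERB}; 4:kla {CONJ,VERB}; 5:miameern {CONJ,ADJ}; 6:turnshaum {VERB}; 7:vroupaalk {ADJ}.
One satisfying assignment: ADJ ADJ VERB CONJ CONJ VERB ADJ.
Verifying each rule — rule 1 holds; rule 2 holds; rule 3 holds.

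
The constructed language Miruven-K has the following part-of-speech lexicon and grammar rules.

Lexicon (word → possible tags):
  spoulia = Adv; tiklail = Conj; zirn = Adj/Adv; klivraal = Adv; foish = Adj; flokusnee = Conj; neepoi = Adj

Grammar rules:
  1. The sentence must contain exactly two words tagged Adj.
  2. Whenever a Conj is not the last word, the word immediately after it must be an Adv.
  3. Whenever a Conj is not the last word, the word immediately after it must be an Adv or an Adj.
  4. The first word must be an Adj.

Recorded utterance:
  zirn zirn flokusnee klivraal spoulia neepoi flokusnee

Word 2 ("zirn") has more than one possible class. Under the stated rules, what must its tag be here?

Candidates per position — 1:zirn {Adj,Adv}; 2:zirn {Adj,Adv}; 3:flokusnee {Conj}; 4:klivraal {Adv}; 5:spoulia {Adv}; 6:neepoi {Adj}; 7:flokusnee {Conj}.
Position 1: Adv is ruled out by rule 4; that leaves Adj.
Position 2: Adj is ruled out by rule 1; that leaves Adv.
The unique satisfying tagging is: Adj Adv Conj Adv Adv Adj Conj.
Checking: rule 1 holds; rule 2 holds; rule 3 holds; rule 4 holds.

Adv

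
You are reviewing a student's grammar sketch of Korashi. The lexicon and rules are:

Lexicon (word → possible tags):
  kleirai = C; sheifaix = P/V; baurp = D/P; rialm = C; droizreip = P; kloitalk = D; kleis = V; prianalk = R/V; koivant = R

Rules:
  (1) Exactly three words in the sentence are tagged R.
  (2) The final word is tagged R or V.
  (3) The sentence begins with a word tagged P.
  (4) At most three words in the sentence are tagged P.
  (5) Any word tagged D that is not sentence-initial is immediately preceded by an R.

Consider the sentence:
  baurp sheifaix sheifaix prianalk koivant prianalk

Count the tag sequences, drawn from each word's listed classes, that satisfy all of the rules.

Candidates per position — 1:baurp {D,P}; 2:sheifaix {P,V}; 3:sheifaix {P,V}; 4:prianalk {R,V}; 5:koivant {R}; 6:prianalk {R,V}.
There are 32 candidate sequences in total.
The sequences that satisfy every rule: P P P R R R; P P V R R R; P V P R R R; P V V R R R.
Count = 4.

4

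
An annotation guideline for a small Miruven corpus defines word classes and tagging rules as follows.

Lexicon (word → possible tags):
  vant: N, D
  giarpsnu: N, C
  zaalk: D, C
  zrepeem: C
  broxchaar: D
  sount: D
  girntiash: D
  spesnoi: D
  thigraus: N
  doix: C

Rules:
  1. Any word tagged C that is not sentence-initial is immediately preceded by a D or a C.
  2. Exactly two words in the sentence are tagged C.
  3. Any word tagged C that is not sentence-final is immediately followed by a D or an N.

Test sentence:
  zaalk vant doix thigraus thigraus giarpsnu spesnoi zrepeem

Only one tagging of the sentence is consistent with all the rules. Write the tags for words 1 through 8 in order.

Candidates per position — 1:zaalk {D,C}; 2:vant {N,D}; 3:doix {C}; 4:thigraus {N}; 5:thigraus {N}; 6:giarpsnu {N,C}; 7:spesnoi {D}; 8:zrepeem {C}.
Word 1 cannot be C — rule 2 would then fail for every completion. It is D.
Word 2 cannot be N — rule 1 would then fail for every completion. It is D.
Word 6 cannot be C — rule 1 would then fail for every completion. It is N.
The unique satisfying tagging is: D D C N N N D C.
Verifying each rule — rule 1 satisfied; rule 2 satisfied; rule 3 satisfied.

D D C N N N D C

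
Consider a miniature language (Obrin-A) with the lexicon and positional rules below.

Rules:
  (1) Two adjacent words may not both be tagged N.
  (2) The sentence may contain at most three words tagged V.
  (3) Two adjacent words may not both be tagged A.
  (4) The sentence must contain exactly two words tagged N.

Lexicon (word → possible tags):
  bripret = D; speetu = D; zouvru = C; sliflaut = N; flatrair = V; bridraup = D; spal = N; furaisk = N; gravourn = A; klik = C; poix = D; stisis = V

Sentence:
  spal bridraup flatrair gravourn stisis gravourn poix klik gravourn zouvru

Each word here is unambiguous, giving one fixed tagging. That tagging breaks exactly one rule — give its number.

4

Fixed tagging: N D V A V A D C A C.
Checking each rule: R1 holds, R2 holds, R3 holds, R4 violated.
Only rule 4 fails.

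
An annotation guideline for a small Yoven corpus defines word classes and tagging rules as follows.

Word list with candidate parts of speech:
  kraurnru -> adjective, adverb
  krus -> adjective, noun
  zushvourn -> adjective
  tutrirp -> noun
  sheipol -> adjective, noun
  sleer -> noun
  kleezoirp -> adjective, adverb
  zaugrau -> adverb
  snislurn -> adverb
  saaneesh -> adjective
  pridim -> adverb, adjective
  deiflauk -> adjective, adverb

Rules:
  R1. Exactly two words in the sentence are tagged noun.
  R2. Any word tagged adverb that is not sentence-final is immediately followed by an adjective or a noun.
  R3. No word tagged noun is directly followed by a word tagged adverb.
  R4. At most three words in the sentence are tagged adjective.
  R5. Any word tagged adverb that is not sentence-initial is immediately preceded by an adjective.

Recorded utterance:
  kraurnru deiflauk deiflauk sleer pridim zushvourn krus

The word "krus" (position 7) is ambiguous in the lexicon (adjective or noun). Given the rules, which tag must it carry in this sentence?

Candidates per position — 1:kraurnru {adjective,adverb}; 2:deiflauk {adjective,adverb}; 3:deiflauk {adjective,adverb}; 4:sleer {noun}; 5:pridim {adverb,adjective}; 6:zushvourn {adjective}; 7:krus {adjective,noun}.
If word 5 were adverb, no tagging could satisfy rule 3; so word 5 is adjective.
If word 7 were adjective, no tagging could satisfy rule 1; so word 7 is noun.
The remaining ambiguous positions (1, 2, 3) are resolved jointly — only one combination satisfies every rule.
The unique satisfying tagging is: adverb adjective adverb noun adjective adjective noun.
Checking: rule 1 holds; rule 2 holds; rule 3 holds; rule 4 holds; rule 5 holds.

noun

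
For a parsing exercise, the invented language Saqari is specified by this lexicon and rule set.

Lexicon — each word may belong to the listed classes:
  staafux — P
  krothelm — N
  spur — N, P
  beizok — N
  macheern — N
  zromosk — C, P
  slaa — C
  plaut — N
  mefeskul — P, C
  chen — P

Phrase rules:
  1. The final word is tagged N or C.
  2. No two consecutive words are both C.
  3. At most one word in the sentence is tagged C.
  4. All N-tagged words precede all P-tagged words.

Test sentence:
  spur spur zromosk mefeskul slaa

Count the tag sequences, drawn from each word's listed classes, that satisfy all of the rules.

Candidates per position — 1:spur {N,P}; 2:spur {N,P}; 3:zromosk {C,P}; 4:mefeskul {P,C}; 5:slaa {C}.
There are 16 candidate sequences in total.
The sequences that satisfy every rule: N N P P C; N P P P C; P P P P C.
Count = 3.

3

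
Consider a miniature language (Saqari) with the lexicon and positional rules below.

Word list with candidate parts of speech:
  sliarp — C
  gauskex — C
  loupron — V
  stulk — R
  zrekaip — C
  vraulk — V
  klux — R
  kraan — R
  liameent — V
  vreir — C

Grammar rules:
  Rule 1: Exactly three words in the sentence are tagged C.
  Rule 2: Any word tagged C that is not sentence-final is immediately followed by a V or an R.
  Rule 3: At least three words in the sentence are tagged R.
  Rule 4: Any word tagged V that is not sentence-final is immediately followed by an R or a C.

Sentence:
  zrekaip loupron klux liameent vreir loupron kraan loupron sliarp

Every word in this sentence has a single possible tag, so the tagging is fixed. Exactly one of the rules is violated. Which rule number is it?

3

Fixed tagging: C V R V C V R V C.
Rule check: R1 pass, R2 pass, R3 fail, R4 pass.
Only rule 3 fails.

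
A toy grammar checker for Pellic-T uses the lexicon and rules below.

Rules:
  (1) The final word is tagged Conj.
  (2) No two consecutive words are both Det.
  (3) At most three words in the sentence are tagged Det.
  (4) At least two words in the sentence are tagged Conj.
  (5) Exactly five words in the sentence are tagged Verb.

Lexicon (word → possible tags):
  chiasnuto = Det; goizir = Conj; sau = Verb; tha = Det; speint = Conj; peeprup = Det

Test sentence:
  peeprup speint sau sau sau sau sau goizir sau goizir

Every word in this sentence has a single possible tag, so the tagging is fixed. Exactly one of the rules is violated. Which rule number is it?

Fixed tagging: Det Conj Verb Verb Verb Verb Verb Conj Verb Conj.
Rule check: R1 holds, R2 holds, R3 holds, R4 holds, R5 violated.
Only rule 5 fails.

5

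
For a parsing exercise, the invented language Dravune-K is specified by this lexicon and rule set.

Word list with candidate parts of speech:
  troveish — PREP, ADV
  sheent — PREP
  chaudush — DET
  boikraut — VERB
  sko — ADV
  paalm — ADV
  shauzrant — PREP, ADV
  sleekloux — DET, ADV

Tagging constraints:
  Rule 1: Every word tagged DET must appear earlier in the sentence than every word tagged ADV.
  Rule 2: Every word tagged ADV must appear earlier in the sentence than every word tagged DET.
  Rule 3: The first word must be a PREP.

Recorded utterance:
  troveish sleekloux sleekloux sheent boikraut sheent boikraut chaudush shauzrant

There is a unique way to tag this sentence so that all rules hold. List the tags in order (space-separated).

Candidates per position — 1:troveish {PREP,ADV}; 2:sleekloux {DET,ADV}; 3:sleekloux {DET,ADV}; 4:sheent {PREP}; 5:boikraut {VERB}; 6:sheent {PREP}; 7:boikraut {VERB}; 8:chaudush {DET}; 9:shauzrant {PREP,ADV}.
If word 1 were ADV, no tagging could satisfy rule 1; so word 1 is PREP.
If word 2 were ADV, no tagging could satisfy rule 1; so word 2 is DET.
If word 3 were ADV, no tagging could satisfy rule 1; so word 3 is DET.
If word 9 were ADV, no tagging could satisfy rule 2; so word 9 is PREP.
The only consistent sequence is: PREP DET DET PREP VERB PREP VERB DET PREP.
Check: rule 1 satisfied; rule 2 satisfied; rule 3 satisfied.

PREP DET DET PREP VERB PREP VERB DET PREP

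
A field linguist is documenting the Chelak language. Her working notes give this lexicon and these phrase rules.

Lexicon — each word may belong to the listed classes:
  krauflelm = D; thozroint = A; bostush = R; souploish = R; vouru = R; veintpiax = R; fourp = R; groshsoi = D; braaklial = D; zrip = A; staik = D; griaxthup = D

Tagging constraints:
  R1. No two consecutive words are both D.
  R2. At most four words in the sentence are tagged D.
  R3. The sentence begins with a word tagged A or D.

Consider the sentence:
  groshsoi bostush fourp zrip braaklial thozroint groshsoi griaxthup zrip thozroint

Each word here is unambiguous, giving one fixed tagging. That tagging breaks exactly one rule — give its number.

1

Fixed tagging: D R R A D A D D A A.
Checking each rule: R1 fail, R2 pass, R3 pass.
Only rule 1 fails.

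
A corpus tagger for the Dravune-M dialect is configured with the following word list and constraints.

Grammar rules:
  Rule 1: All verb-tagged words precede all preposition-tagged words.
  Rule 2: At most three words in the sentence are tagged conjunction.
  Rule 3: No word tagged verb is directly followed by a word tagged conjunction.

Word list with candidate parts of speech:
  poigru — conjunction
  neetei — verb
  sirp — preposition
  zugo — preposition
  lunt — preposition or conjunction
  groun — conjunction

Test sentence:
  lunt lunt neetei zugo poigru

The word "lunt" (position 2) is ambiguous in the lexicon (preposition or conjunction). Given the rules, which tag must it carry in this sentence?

Candidates per position — 1:lunt {preposition,conjunction}; 2:lunt {preposition,conjunction}; 3:neetei {verb}; 4:zugo {preposition}; 5:poigru {conjunction}.
At position 1, choosing preposition makes rule 1 impossible to satisfy; hence conjunction.
At position 2, choosing preposition makes rule 1 impossible to satisfy; hence conjunction.
The only consistent sequence is: conjunction conjunction verb preposition conjunction.
Rule-by-rule: rule 1 holds; rule 2 holds; rule 3 holds.

conjunction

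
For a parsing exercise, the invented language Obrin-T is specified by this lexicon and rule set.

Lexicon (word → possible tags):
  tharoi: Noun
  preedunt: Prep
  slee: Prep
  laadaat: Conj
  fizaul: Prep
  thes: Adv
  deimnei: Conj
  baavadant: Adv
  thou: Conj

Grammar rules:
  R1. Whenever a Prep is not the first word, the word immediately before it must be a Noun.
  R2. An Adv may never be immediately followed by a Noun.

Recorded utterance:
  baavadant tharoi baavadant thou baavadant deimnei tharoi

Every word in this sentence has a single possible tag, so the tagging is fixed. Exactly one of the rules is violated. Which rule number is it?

2

Fixed tagging: Adv Noun Adv Conj Adv Conj Noun.
Checking each rule: R1 holds, R2 violated.
Only rule 2 fails.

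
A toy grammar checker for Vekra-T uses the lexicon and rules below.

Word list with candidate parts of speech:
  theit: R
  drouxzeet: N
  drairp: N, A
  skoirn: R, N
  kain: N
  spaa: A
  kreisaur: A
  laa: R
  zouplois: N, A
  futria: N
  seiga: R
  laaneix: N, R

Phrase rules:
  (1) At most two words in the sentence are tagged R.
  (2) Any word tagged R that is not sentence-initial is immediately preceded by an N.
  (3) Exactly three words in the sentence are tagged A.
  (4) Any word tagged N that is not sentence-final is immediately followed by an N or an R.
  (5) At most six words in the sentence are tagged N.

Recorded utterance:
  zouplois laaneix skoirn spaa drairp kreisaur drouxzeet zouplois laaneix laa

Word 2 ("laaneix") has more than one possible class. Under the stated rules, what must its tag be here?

Candidates per position — 1:zouplois {N,A}; 2:laaneix {N,R}; 3:skoirn {R,N}; 4:spaa {A}; 5:drairp {N,A}; 6:kreisaur {A}; 7:drouxzeet {N}; 8:zouplois {N,A}; 9:laaneix {N,R}; 10:laa {R}.
At position 3, choosing N makes rule 4 impossible to satisfy; hence R.
At position 5, choosing N makes rule 4 impossible to satisfy; hence A.
At position 8, choosing A makes rule 3 impossible to satisfy; hence N.
At position 9, choosing R makes rule 1 impossible to satisfy; hence N.
At position 1, choosing A makes rule 3 impossible to satisfy; hence N.
At position 2, choosing R makes rule 1 impossible to satisfy; hence N.
So the tagging must be: N N R A A A N N N R.
Checking: rule 1 satisfied; rule 2 satisfied; rule 3 satisfied; rule 4 satisfied; rule 5 satisfied.

N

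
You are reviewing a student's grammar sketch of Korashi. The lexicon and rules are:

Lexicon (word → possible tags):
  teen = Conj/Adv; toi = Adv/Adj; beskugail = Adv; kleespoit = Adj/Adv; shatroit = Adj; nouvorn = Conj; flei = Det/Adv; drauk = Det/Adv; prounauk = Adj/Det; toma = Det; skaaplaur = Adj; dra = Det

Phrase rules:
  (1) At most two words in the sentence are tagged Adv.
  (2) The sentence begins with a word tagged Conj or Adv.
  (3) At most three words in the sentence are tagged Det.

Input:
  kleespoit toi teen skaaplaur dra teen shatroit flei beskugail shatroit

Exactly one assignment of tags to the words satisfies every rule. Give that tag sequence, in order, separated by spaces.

Adv Adj Conj Adj Det Conj Adj Det Adv Adj

Candidates per position — 1:kleespoit {Adj,Adv}; 2:toi {Adv,Adj}; 3:teen {Conj,Adv}; 4:skaaplaur {Adj}; 5:dra {Det}; 6:teen {Conj,Adv}; 7:shatroit {Adj}; 8:flei {Det,Adv}; 9:beskugail {Adv}; 10:shatroit {Adj}.
At position 1, choosing Adj makes rule 2 impossible to satisfy; hence Adv.
At position 2, choosing Adv makes rule 1 impossible to satisfy; hence Adj.
At position 3, choosing Adv makes rule 1 impossible to satisfy; hence Conj.
At position 6, choosing Adv makes rule 1 impossible to satisfy; hence Conj.
At position 8, choosing Adv makes rule 1 impossible to satisfy; hence Det.
That leaves exactly one tagging: Adv Adj Conj Adj Det Conj Adj Det Adv Adj.
Checking: rule 1 holds; rule 2 holds; rule 3 holds.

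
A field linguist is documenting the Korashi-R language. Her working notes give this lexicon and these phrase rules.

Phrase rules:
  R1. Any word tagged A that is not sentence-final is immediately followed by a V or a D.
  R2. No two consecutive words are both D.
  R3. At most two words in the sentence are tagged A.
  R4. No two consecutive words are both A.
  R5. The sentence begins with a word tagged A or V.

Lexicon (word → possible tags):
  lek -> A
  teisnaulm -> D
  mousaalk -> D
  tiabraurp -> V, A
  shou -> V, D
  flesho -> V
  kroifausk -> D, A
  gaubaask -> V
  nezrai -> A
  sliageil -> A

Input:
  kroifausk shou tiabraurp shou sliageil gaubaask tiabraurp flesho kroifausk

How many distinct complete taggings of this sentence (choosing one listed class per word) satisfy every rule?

Candidates per position — 1:kroifausk {D,A}; 2:shou {V,D}; 3:tiabraurp {V,A}; 4:shou {V,D}; 5:sliageil {A}; 6:gaubaask {V}; 7:tiabraurp {V,A}; 8:flesho {V}; 9:kroifausk {D,A}.
There are 64 candidate sequences in total.
The sequences that satisfy every rule: A V V V A V V V D; A V V D A V V V D; A D V V A V V V D; A D V D A V V V D.
Count = 4.

4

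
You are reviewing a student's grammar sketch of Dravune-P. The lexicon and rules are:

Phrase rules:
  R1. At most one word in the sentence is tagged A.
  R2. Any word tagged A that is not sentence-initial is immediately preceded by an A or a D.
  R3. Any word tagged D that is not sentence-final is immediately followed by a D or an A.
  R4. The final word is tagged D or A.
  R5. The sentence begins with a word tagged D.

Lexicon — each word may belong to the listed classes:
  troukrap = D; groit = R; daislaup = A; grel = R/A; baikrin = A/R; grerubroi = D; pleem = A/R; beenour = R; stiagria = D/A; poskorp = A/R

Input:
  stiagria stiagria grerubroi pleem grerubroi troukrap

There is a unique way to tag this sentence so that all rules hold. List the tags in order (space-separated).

Candidates per position — 1:stiagria {D,A}; 2:stiagria {D,A}; 3:grerubroi {D}; 4:pleem {A,R}; 5:grerubroi {D}; 6:troukrap {D}.
If word 1 were A, no tagging could satisfy rule 5; so word 1 is D.
If word 4 were R, no tagging could satisfy rule 3; so word 4 is A.
If word 2 were A, no tagging could satisfy rule 1; so word 2 is D.
The unique satisfying tagging is: D D D A D D.
Checking: rule 1 holds; rule 2 holds; rule 3 holds; rule 4 holds; rule 5 holds.

D D D A D D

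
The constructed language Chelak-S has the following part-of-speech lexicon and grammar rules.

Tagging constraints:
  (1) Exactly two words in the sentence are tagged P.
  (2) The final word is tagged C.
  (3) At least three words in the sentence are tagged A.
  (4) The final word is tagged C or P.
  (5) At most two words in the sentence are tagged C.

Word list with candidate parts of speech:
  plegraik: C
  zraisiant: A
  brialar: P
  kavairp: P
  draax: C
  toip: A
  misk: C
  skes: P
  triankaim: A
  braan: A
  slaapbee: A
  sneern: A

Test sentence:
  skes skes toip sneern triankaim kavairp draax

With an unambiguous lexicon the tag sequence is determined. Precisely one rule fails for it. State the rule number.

Fixed tagging: P P A A A P C.
Rule check: R1 fail, R2 pass, R3 pass, R4 pass, R5 pass.
Only rule 1 fails.

1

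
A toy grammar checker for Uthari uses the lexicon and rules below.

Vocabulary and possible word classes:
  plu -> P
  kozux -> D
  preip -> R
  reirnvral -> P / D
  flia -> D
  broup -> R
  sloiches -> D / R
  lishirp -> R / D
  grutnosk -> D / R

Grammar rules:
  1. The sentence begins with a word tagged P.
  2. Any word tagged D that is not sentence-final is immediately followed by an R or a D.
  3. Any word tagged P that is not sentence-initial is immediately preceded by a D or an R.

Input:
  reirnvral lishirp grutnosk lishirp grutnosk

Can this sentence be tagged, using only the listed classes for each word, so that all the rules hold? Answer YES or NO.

Candidates per position — 1:reirnvral {P,D}; 2:lishirp {R,D}; 3:grutnosk {D,R}; 4:lishirp {R,D}; 5:grutnosk {D,R}.
One satisfying assignment: P D D R R.
Checking: rule 1 holds; rule 2 holds; rule 3 holds.

YES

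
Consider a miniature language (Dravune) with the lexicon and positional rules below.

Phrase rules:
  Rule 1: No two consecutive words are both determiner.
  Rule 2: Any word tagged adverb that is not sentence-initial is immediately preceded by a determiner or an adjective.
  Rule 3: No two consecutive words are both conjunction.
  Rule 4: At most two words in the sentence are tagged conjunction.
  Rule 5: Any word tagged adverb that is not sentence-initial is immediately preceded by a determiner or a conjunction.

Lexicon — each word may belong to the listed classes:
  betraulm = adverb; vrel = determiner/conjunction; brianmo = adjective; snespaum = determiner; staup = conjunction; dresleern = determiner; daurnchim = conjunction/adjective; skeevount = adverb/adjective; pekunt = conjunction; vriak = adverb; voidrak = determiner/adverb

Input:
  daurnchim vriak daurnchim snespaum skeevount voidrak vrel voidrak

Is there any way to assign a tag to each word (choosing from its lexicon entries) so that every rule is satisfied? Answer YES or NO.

NO

Candidates per position — 1:daurnchim {conjunction,adjective}; 2:vriak {adverb}; 3:daurnchim {conjunction,adjective}; 4:snespaum {determiner}; 5:skeevount {adverb,adjective}; 6:voidrak {determiner,adverb}; 7:vrel {determiner,conjunction}; 8:voidrak {determiner,adverb}.
Every candidate sequence violates at least one rule; no consistent tagging exists.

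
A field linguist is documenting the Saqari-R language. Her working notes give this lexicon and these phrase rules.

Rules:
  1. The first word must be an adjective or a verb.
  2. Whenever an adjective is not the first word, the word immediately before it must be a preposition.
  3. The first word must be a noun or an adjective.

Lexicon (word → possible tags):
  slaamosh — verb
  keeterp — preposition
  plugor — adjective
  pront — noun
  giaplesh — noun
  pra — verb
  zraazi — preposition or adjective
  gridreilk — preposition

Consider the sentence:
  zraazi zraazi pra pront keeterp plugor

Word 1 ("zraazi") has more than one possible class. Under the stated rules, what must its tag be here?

Candidates per position — 1:zraazi {preposition,adjective}; 2:zraazi {preposition,adjective}; 3:pra {verb}; 4:pront {noun}; 5:keeterp {preposition}; 6:plugor {adjective}.
Position 1: tagging it preposition would leave rule 1 unsatisfiable, so it must be adjective.
Position 2: tagging it adjective would leave rule 2 unsatisfiable, so it must be preposition.
That leaves exactly one tagging: adjective preposition verb noun preposition adjective.
Verifying each rule — rule 1 holds; rule 2 holds; rule 3 holds.

adjective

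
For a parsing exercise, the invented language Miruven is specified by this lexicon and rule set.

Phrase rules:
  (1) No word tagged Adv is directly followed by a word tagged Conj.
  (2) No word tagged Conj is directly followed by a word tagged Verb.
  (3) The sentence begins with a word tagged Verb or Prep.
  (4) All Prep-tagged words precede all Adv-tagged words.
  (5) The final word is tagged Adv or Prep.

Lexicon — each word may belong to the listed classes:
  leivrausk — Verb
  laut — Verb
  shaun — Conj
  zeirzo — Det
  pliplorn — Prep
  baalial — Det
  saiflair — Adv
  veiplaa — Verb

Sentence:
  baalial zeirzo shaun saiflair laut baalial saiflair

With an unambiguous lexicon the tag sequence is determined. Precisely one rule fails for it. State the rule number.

3

Fixed tagging: Det Det Conj Adv Verb Det Adv.
Applying the rules: R1 pass, R2 pass, R3 fail, R4 pass, R5 pass.
Only rule 3 fails.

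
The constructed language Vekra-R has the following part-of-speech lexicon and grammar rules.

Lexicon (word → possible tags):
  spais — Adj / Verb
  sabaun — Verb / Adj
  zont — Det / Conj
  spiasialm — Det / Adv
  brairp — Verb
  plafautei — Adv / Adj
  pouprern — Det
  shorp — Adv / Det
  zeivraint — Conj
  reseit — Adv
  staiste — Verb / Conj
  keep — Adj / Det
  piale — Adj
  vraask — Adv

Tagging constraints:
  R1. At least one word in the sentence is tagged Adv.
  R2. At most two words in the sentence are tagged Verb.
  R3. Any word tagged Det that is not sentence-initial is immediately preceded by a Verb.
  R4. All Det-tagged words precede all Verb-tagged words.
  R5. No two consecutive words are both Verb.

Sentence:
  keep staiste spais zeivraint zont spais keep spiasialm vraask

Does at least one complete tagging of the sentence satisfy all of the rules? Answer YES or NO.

YES

Candidates per position — 1:keep {Adj,Det}; 2:staiste {Verb,Conj}; 3:spais {Adj,Verb}; 4:zeivraint {Conj}; 5:zont {Det,Conj}; 6:spais {Adj,Verb}; 7:keep {Adj,Det}; 8:spiasialm {Det,Adv}; 9:vraask {Adv}.
One satisfying assignment: Det Verb Adj Conj Conj Adj Adj Adv Adv.
Checking: rule 1 ✓; rule 2 ✓; rule 3 ✓; rule 4 ✓; rule 5 ✓.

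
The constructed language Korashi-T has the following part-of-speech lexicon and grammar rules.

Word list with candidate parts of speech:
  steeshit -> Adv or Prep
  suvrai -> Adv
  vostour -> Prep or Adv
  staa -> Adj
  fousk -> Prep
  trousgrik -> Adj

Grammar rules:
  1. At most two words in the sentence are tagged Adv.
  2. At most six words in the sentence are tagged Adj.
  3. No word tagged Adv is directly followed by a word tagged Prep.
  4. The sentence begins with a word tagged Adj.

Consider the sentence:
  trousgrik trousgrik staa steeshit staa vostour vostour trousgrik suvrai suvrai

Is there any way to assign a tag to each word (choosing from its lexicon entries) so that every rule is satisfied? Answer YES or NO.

YES

Candidates per position — 1:trousgrik {Adj}; 2:trousgrik {Adj}; 3:staa {Adj}; 4:steeshit {Adv,Prep}; 5:staa {Adj}; 6:vostour {Prep,Adv}; 7:vostour {Prep,Adv}; 8:trousgrik {Adj}; 9:suvrai {Adv}; 10:suvrai {Adv}.
One satisfying assignment: Adj Adj Adj Prep Adj Prep Prep Adj Adv Adv.
Rule-by-rule: rule 1 ✓; rule 2 ✓; rule 3 ✓; rule 4 ✓.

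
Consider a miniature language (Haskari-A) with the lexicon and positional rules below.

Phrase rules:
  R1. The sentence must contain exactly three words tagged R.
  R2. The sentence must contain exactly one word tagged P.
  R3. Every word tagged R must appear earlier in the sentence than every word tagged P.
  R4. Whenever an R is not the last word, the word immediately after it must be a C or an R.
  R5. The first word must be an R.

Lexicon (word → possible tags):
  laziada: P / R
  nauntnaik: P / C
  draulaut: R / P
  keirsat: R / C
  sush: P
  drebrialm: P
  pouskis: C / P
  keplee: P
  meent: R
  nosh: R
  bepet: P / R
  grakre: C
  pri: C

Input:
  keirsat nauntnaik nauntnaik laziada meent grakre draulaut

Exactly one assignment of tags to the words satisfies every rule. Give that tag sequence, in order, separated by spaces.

Candidates per position — 1:keirsat {R,C}; 2:nauntnaik {P,C}; 3:nauntnaik {P,C}; 4:laziada {P,R}; 5:meent {R}; 6:grakre {C}; 7:draulaut {R,P}.
Position 1: C is ruled out by rule 5; that leaves R.
Position 2: P is ruled out by rule 3; that leaves C.
Position 3: P is ruled out by rule 3; that leaves C.
Position 4: P is ruled out by rule 3; that leaves R.
Position 7: R is ruled out by rule 1; that leaves P.
That leaves exactly one tagging: R C C R R C P.
Check: rule 1 ✓; rule 2 ✓; rule 3 ✓; rule 4 ✓; rule 5 ✓.

R C C R R C P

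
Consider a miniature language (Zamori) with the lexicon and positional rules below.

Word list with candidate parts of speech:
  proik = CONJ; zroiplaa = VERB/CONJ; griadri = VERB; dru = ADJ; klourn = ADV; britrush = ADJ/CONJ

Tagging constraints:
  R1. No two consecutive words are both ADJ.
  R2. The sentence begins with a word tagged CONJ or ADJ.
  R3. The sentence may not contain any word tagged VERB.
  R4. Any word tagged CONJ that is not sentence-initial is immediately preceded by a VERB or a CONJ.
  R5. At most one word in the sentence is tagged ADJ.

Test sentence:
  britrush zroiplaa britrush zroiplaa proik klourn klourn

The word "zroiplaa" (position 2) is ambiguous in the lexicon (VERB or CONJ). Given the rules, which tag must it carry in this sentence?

Candidates per position — 1:britrush {ADJ,CONJ}; 2:zroiplaa {VERB,CONJ}; 3:britrush {ADJ,CONJ}; 4:zroiplaa {VERB,CONJ}; 5:proik {CONJ}; 6:klourn {ADV}; 7:klourn {ADV}.
Position 2: VERB is ruled out by rule 3; that leaves CONJ.
Position 4: VERB is ruled out by rule 3; that leaves CONJ.
Position 1: ADJ is ruled out by rule 4; that leaves CONJ.
Position 3: ADJ is ruled out by rule 4; that leaves CONJ.
The only consistent sequence is: CONJ CONJ CONJ CONJ CONJ ADV ADV.
Check: rule 1 ok; rule 2 ok; rule 3 ok; rule 4 ok; rule 5 ok.

CONJ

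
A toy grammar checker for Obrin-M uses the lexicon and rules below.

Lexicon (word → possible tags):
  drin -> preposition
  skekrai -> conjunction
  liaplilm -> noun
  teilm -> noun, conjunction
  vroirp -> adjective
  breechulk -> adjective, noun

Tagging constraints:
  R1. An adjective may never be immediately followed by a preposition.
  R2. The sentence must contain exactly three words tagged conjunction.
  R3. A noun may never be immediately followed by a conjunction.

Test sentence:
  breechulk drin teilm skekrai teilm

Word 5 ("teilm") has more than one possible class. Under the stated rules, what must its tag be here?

Candidates per position — 1:breechulk {adjective,noun}; 2:drin {preposition}; 3:teilm {noun,conjunction}; 4:skekrai {conjunction}; 5:teilm {noun,conjunction}.
Position 1: adjective is ruled out by rule 1; that leaves noun.
Position 3: noun is ruled out by rule 2; that leaves conjunction.
Position 5: noun is ruled out by rule 2; that leaves conjunction.
So the tagging must be: noun preposition conjunction conjunction conjunction.
Verifying each rule — rule 1 ok; rule 2 ok; rule 3 ok.

conjunction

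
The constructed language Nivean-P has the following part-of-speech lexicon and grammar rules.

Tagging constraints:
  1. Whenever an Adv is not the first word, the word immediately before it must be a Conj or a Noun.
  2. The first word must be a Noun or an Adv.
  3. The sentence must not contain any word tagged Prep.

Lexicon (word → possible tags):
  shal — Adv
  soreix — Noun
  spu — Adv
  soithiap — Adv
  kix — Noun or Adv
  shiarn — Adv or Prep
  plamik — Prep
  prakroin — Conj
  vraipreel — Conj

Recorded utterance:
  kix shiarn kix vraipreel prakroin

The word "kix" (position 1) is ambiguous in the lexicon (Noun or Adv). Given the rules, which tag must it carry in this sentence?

Noun

Candidates per position — 1:kix {Noun,Adv}; 2:shiarn {Adv,Prep}; 3:kix {Noun,Adv}; 4:vraipreel {Conj}; 5:prakroin {Conj}.
Position 2: Prep is ruled out by rule 3; that leaves Adv.
Position 3: Adv is ruled out by rule 1; that leaves Noun.
Position 1: Adv is ruled out by rule 1; that leaves Noun.
The unique satisfying tagging is: Noun Adv Noun Conj Conj.
Checking: rule 1 ok; rule 2 ok; rule 3 ok.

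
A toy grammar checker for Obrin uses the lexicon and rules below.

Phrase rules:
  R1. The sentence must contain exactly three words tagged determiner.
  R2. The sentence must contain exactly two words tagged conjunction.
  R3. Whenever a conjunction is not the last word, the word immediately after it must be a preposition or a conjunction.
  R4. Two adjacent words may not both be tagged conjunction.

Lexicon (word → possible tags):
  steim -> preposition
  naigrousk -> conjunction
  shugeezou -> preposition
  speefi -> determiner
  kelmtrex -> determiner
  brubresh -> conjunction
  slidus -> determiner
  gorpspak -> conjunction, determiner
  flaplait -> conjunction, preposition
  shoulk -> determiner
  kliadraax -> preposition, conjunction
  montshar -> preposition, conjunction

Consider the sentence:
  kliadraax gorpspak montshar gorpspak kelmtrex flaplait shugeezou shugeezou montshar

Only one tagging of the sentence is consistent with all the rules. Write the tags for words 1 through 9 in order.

Candidates per position — 1:kliadraax {preposition,conjunction}; 2:gorpspak {conjunction,determiner}; 3:montshar {preposition,conjunction}; 4:gorpspak {conjunction,determiner}; 5:kelmtrex {determiner}; 6:flaplait {conjunction,preposition}; 7:shugeezou {preposition}; 8:shugeezou {preposition}; 9:montshar {preposition,conjunction}.
Position 2: conjunction is ruled out by rule 1; that leaves determiner.
Position 3: conjunction is ruled out by rule 3; that leaves preposition.
Position 4: conjunction is ruled out by rule 1; that leaves determiner.
Position 1: conjunction is ruled out by rule 3; that leaves preposition.
Position 6: preposition is ruled out by rule 2; that leaves conjunction.
Position 9: preposition is ruled out by rule 2; that leaves conjunction.
The only consistent sequence is: preposition determiner preposition determiner determiner conjunction preposition preposition conjunction.
Check: rule 1 ok; rule 2 ok; rule 3 ok; rule 4 ok.

preposition determiner preposition determiner determiner conjunction preposition preposition conjunction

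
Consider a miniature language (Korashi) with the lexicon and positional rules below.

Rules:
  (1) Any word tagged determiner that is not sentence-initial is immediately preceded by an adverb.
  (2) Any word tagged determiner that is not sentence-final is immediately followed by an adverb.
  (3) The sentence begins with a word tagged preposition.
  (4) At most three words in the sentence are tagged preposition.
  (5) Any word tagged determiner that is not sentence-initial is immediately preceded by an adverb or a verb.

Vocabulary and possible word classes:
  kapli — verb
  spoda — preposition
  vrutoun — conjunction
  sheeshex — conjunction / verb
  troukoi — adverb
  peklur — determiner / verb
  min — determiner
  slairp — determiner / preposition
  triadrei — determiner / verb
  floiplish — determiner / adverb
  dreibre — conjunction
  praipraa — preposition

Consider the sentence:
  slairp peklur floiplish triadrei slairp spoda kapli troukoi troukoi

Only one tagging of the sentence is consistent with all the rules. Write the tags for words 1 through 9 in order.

preposition verb adverb verb preposition preposition verb adverb adverb

Candidates per position — 1:slairp {determiner,preposition}; 2:peklur {determiner,verb}; 3:floiplish {determiner,adverb}; 4:triadrei {determiner,verb}; 5:slairp {determiner,preposition}; 6:spoda {preposition}; 7:kapli {verb}; 8:troukoi {adverb}; 9:troukoi {adverb}.
Word 1 cannot be determiner — rule 2 would then fail for every completion. It is preposition.
Word 2 cannot be determiner — rule 1 would then fail for every completion. It is verb.
Word 3 cannot be determiner — rule 1 would then fail for every completion. It is adverb.
Word 4 cannot be determiner — rule 2 would then fail for every completion. It is verb.
Word 5 cannot be determiner — rule 1 would then fail for every completion. It is preposition.
The unique satisfying tagging is: preposition verb adverb verb preposition preposition verb adverb adverb.
Check: rule 1 ✓; rule 2 ✓; rule 3 ✓; rule 4 ✓; rule 5 ✓.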